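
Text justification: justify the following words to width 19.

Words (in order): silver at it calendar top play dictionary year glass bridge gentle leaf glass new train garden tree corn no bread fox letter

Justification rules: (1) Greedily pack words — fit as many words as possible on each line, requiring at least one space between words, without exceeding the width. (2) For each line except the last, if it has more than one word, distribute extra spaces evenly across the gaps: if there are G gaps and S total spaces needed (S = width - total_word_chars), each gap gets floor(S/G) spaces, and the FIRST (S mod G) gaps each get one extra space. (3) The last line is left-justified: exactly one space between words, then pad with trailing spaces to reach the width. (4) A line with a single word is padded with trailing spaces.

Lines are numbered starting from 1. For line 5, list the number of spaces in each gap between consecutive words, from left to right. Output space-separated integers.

Line 1: ['silver', 'at', 'it'] (min_width=12, slack=7)
Line 2: ['calendar', 'top', 'play'] (min_width=17, slack=2)
Line 3: ['dictionary', 'year'] (min_width=15, slack=4)
Line 4: ['glass', 'bridge', 'gentle'] (min_width=19, slack=0)
Line 5: ['leaf', 'glass', 'new'] (min_width=14, slack=5)
Line 6: ['train', 'garden', 'tree'] (min_width=17, slack=2)
Line 7: ['corn', 'no', 'bread', 'fox'] (min_width=17, slack=2)
Line 8: ['letter'] (min_width=6, slack=13)

Answer: 4 3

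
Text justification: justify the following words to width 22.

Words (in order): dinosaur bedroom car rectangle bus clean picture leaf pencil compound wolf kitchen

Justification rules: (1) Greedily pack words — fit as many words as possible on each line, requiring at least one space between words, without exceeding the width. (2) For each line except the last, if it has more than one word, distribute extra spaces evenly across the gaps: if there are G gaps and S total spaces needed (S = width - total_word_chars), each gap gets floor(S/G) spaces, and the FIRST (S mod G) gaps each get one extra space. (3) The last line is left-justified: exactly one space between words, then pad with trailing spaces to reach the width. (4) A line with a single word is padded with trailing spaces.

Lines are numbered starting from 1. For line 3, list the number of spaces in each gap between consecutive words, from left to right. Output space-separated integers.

Line 1: ['dinosaur', 'bedroom', 'car'] (min_width=20, slack=2)
Line 2: ['rectangle', 'bus', 'clean'] (min_width=19, slack=3)
Line 3: ['picture', 'leaf', 'pencil'] (min_width=19, slack=3)
Line 4: ['compound', 'wolf', 'kitchen'] (min_width=21, slack=1)

Answer: 3 2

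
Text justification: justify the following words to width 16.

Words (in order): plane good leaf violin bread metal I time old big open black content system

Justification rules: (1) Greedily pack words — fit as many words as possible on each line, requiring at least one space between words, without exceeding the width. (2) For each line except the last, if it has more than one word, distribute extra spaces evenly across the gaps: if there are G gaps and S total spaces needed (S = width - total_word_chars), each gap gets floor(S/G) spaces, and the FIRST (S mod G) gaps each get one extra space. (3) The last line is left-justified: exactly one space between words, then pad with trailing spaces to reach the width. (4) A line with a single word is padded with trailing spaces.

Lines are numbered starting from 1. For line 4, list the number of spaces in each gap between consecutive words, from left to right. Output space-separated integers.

Line 1: ['plane', 'good', 'leaf'] (min_width=15, slack=1)
Line 2: ['violin', 'bread'] (min_width=12, slack=4)
Line 3: ['metal', 'I', 'time', 'old'] (min_width=16, slack=0)
Line 4: ['big', 'open', 'black'] (min_width=14, slack=2)
Line 5: ['content', 'system'] (min_width=14, slack=2)

Answer: 2 2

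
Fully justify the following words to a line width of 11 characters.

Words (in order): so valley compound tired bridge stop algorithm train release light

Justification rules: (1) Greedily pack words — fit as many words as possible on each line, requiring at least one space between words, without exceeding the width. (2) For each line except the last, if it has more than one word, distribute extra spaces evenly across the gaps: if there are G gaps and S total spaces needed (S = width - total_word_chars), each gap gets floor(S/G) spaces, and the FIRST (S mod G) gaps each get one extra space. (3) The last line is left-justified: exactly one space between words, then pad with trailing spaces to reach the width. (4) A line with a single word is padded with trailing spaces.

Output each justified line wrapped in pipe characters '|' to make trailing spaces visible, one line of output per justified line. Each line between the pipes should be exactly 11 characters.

Answer: |so   valley|
|compound   |
|tired      |
|bridge stop|
|algorithm  |
|train      |
|release    |
|light      |

Derivation:
Line 1: ['so', 'valley'] (min_width=9, slack=2)
Line 2: ['compound'] (min_width=8, slack=3)
Line 3: ['tired'] (min_width=5, slack=6)
Line 4: ['bridge', 'stop'] (min_width=11, slack=0)
Line 5: ['algorithm'] (min_width=9, slack=2)
Line 6: ['train'] (min_width=5, slack=6)
Line 7: ['release'] (min_width=7, slack=4)
Line 8: ['light'] (min_width=5, slack=6)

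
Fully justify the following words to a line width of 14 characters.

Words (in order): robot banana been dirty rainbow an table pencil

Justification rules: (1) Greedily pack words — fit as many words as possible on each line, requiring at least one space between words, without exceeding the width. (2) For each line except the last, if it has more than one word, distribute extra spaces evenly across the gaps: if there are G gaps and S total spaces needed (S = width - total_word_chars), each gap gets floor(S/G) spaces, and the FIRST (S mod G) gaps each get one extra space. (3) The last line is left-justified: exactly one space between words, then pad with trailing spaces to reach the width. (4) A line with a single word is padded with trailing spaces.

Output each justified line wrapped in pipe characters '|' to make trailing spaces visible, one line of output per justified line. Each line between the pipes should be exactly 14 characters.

Line 1: ['robot', 'banana'] (min_width=12, slack=2)
Line 2: ['been', 'dirty'] (min_width=10, slack=4)
Line 3: ['rainbow', 'an'] (min_width=10, slack=4)
Line 4: ['table', 'pencil'] (min_width=12, slack=2)

Answer: |robot   banana|
|been     dirty|
|rainbow     an|
|table pencil  |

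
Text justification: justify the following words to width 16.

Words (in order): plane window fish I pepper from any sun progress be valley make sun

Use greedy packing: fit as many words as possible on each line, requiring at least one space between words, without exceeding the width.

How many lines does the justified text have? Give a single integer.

Line 1: ['plane', 'window'] (min_width=12, slack=4)
Line 2: ['fish', 'I', 'pepper'] (min_width=13, slack=3)
Line 3: ['from', 'any', 'sun'] (min_width=12, slack=4)
Line 4: ['progress', 'be'] (min_width=11, slack=5)
Line 5: ['valley', 'make', 'sun'] (min_width=15, slack=1)
Total lines: 5

Answer: 5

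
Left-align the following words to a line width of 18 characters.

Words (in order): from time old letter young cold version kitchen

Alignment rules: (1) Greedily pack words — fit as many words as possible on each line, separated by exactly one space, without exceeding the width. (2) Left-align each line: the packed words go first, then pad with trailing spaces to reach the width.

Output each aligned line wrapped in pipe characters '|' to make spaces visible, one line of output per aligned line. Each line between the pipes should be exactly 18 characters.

Line 1: ['from', 'time', 'old'] (min_width=13, slack=5)
Line 2: ['letter', 'young', 'cold'] (min_width=17, slack=1)
Line 3: ['version', 'kitchen'] (min_width=15, slack=3)

Answer: |from time old     |
|letter young cold |
|version kitchen   |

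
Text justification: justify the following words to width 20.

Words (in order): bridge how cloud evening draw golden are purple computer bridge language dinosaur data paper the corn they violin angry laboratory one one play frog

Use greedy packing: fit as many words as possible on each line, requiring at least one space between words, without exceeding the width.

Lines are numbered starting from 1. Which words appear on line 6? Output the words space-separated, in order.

Line 1: ['bridge', 'how', 'cloud'] (min_width=16, slack=4)
Line 2: ['evening', 'draw', 'golden'] (min_width=19, slack=1)
Line 3: ['are', 'purple', 'computer'] (min_width=19, slack=1)
Line 4: ['bridge', 'language'] (min_width=15, slack=5)
Line 5: ['dinosaur', 'data', 'paper'] (min_width=19, slack=1)
Line 6: ['the', 'corn', 'they', 'violin'] (min_width=20, slack=0)
Line 7: ['angry', 'laboratory', 'one'] (min_width=20, slack=0)
Line 8: ['one', 'play', 'frog'] (min_width=13, slack=7)

Answer: the corn they violin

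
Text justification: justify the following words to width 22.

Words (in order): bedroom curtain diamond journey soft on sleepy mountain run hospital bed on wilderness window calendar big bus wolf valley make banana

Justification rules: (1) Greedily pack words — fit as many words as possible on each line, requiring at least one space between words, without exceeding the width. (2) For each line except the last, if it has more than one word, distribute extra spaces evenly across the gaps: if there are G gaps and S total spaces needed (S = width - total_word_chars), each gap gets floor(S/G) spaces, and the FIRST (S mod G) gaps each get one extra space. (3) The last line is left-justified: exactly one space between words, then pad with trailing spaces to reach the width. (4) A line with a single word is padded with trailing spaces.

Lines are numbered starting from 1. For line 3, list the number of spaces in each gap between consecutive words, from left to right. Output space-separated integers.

Line 1: ['bedroom', 'curtain'] (min_width=15, slack=7)
Line 2: ['diamond', 'journey', 'soft'] (min_width=20, slack=2)
Line 3: ['on', 'sleepy', 'mountain', 'run'] (min_width=22, slack=0)
Line 4: ['hospital', 'bed', 'on'] (min_width=15, slack=7)
Line 5: ['wilderness', 'window'] (min_width=17, slack=5)
Line 6: ['calendar', 'big', 'bus', 'wolf'] (min_width=21, slack=1)
Line 7: ['valley', 'make', 'banana'] (min_width=18, slack=4)

Answer: 1 1 1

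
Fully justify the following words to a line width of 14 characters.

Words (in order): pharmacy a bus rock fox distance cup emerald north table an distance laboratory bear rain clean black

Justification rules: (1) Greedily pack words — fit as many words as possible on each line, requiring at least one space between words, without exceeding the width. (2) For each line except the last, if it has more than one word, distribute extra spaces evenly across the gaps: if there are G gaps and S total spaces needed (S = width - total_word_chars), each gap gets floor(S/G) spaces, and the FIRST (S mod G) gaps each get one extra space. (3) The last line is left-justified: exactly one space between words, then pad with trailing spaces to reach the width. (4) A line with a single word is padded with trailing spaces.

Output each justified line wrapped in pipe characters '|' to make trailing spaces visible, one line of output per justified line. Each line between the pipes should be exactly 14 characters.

Answer: |pharmacy a bus|
|rock       fox|
|distance   cup|
|emerald  north|
|table       an|
|distance      |
|laboratory    |
|bear      rain|
|clean black   |

Derivation:
Line 1: ['pharmacy', 'a', 'bus'] (min_width=14, slack=0)
Line 2: ['rock', 'fox'] (min_width=8, slack=6)
Line 3: ['distance', 'cup'] (min_width=12, slack=2)
Line 4: ['emerald', 'north'] (min_width=13, slack=1)
Line 5: ['table', 'an'] (min_width=8, slack=6)
Line 6: ['distance'] (min_width=8, slack=6)
Line 7: ['laboratory'] (min_width=10, slack=4)
Line 8: ['bear', 'rain'] (min_width=9, slack=5)
Line 9: ['clean', 'black'] (min_width=11, slack=3)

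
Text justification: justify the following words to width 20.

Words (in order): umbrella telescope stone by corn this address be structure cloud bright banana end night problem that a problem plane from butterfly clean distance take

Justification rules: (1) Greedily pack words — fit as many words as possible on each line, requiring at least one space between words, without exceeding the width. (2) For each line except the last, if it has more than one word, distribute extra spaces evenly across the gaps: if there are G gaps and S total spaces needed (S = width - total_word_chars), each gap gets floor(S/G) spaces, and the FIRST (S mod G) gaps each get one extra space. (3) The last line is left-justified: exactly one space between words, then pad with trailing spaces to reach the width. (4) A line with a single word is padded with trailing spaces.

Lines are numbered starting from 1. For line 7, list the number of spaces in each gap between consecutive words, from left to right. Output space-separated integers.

Answer: 1 1

Derivation:
Line 1: ['umbrella', 'telescope'] (min_width=18, slack=2)
Line 2: ['stone', 'by', 'corn', 'this'] (min_width=18, slack=2)
Line 3: ['address', 'be', 'structure'] (min_width=20, slack=0)
Line 4: ['cloud', 'bright', 'banana'] (min_width=19, slack=1)
Line 5: ['end', 'night', 'problem'] (min_width=17, slack=3)
Line 6: ['that', 'a', 'problem', 'plane'] (min_width=20, slack=0)
Line 7: ['from', 'butterfly', 'clean'] (min_width=20, slack=0)
Line 8: ['distance', 'take'] (min_width=13, slack=7)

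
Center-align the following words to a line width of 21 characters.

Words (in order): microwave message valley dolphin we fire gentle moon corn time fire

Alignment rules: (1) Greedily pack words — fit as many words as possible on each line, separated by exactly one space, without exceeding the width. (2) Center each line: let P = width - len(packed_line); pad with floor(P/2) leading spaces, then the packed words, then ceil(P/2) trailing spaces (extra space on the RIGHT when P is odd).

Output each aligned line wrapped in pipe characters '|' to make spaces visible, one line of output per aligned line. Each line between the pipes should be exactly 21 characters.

Line 1: ['microwave', 'message'] (min_width=17, slack=4)
Line 2: ['valley', 'dolphin', 'we'] (min_width=17, slack=4)
Line 3: ['fire', 'gentle', 'moon', 'corn'] (min_width=21, slack=0)
Line 4: ['time', 'fire'] (min_width=9, slack=12)

Answer: |  microwave message  |
|  valley dolphin we  |
|fire gentle moon corn|
|      time fire      |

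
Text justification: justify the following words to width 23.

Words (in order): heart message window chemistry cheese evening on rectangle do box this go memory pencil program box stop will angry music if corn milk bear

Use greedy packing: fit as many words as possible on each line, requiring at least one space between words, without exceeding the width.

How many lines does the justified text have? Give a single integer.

Answer: 7

Derivation:
Line 1: ['heart', 'message', 'window'] (min_width=20, slack=3)
Line 2: ['chemistry', 'cheese'] (min_width=16, slack=7)
Line 3: ['evening', 'on', 'rectangle', 'do'] (min_width=23, slack=0)
Line 4: ['box', 'this', 'go', 'memory'] (min_width=18, slack=5)
Line 5: ['pencil', 'program', 'box', 'stop'] (min_width=23, slack=0)
Line 6: ['will', 'angry', 'music', 'if'] (min_width=19, slack=4)
Line 7: ['corn', 'milk', 'bear'] (min_width=14, slack=9)
Total lines: 7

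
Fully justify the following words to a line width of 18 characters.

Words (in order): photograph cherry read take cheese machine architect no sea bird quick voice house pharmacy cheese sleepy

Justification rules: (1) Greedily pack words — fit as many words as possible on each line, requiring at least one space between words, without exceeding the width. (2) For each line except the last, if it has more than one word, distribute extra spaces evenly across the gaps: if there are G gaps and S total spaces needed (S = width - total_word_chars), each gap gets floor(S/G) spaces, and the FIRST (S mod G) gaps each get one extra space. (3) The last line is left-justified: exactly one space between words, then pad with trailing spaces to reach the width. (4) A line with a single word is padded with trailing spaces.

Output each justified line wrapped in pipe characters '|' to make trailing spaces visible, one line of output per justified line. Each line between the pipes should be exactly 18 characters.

Line 1: ['photograph', 'cherry'] (min_width=17, slack=1)
Line 2: ['read', 'take', 'cheese'] (min_width=16, slack=2)
Line 3: ['machine', 'architect'] (min_width=17, slack=1)
Line 4: ['no', 'sea', 'bird', 'quick'] (min_width=17, slack=1)
Line 5: ['voice', 'house'] (min_width=11, slack=7)
Line 6: ['pharmacy', 'cheese'] (min_width=15, slack=3)
Line 7: ['sleepy'] (min_width=6, slack=12)

Answer: |photograph  cherry|
|read  take  cheese|
|machine  architect|
|no  sea bird quick|
|voice        house|
|pharmacy    cheese|
|sleepy            |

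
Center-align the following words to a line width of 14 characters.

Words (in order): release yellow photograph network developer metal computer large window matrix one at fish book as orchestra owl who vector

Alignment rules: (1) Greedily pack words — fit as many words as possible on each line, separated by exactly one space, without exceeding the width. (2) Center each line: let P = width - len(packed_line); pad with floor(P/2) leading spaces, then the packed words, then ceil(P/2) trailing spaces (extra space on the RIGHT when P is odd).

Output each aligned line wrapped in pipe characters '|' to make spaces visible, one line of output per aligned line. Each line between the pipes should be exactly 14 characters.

Answer: |release yellow|
|  photograph  |
|   network    |
|  developer   |
|metal computer|
| large window |
|matrix one at |
| fish book as |
|orchestra owl |
|  who vector  |

Derivation:
Line 1: ['release', 'yellow'] (min_width=14, slack=0)
Line 2: ['photograph'] (min_width=10, slack=4)
Line 3: ['network'] (min_width=7, slack=7)
Line 4: ['developer'] (min_width=9, slack=5)
Line 5: ['metal', 'computer'] (min_width=14, slack=0)
Line 6: ['large', 'window'] (min_width=12, slack=2)
Line 7: ['matrix', 'one', 'at'] (min_width=13, slack=1)
Line 8: ['fish', 'book', 'as'] (min_width=12, slack=2)
Line 9: ['orchestra', 'owl'] (min_width=13, slack=1)
Line 10: ['who', 'vector'] (min_width=10, slack=4)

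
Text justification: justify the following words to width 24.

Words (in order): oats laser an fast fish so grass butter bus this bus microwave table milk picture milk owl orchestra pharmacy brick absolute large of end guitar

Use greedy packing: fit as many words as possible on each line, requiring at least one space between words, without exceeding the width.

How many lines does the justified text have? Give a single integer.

Answer: 7

Derivation:
Line 1: ['oats', 'laser', 'an', 'fast', 'fish'] (min_width=23, slack=1)
Line 2: ['so', 'grass', 'butter', 'bus', 'this'] (min_width=24, slack=0)
Line 3: ['bus', 'microwave', 'table', 'milk'] (min_width=24, slack=0)
Line 4: ['picture', 'milk', 'owl'] (min_width=16, slack=8)
Line 5: ['orchestra', 'pharmacy', 'brick'] (min_width=24, slack=0)
Line 6: ['absolute', 'large', 'of', 'end'] (min_width=21, slack=3)
Line 7: ['guitar'] (min_width=6, slack=18)
Total lines: 7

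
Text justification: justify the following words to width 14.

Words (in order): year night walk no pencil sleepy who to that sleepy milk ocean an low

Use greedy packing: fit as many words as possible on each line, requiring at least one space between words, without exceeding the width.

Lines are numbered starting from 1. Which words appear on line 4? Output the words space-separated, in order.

Line 1: ['year', 'night'] (min_width=10, slack=4)
Line 2: ['walk', 'no', 'pencil'] (min_width=14, slack=0)
Line 3: ['sleepy', 'who', 'to'] (min_width=13, slack=1)
Line 4: ['that', 'sleepy'] (min_width=11, slack=3)
Line 5: ['milk', 'ocean', 'an'] (min_width=13, slack=1)
Line 6: ['low'] (min_width=3, slack=11)

Answer: that sleepy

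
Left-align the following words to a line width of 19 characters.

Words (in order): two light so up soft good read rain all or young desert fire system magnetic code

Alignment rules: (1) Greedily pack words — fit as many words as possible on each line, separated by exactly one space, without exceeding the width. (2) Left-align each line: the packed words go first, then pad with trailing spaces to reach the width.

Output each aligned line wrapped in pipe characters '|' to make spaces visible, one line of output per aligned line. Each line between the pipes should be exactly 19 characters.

Answer: |two light so up    |
|soft good read rain|
|all or young desert|
|fire system        |
|magnetic code      |

Derivation:
Line 1: ['two', 'light', 'so', 'up'] (min_width=15, slack=4)
Line 2: ['soft', 'good', 'read', 'rain'] (min_width=19, slack=0)
Line 3: ['all', 'or', 'young', 'desert'] (min_width=19, slack=0)
Line 4: ['fire', 'system'] (min_width=11, slack=8)
Line 5: ['magnetic', 'code'] (min_width=13, slack=6)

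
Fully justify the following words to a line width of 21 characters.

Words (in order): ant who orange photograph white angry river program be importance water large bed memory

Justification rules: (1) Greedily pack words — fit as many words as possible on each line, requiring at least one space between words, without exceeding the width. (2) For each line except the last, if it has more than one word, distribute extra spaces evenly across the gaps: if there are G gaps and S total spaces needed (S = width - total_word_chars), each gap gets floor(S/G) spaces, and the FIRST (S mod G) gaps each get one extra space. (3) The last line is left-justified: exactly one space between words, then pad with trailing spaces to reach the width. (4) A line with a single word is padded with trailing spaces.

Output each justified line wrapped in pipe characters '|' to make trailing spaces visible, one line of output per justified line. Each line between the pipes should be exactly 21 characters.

Line 1: ['ant', 'who', 'orange'] (min_width=14, slack=7)
Line 2: ['photograph', 'white'] (min_width=16, slack=5)
Line 3: ['angry', 'river', 'program'] (min_width=19, slack=2)
Line 4: ['be', 'importance', 'water'] (min_width=19, slack=2)
Line 5: ['large', 'bed', 'memory'] (min_width=16, slack=5)

Answer: |ant     who    orange|
|photograph      white|
|angry  river  program|
|be  importance  water|
|large bed memory     |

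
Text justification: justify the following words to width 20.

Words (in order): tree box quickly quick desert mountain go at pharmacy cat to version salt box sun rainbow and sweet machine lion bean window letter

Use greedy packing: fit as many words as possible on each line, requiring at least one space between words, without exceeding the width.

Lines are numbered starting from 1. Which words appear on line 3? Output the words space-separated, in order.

Answer: mountain go at

Derivation:
Line 1: ['tree', 'box', 'quickly'] (min_width=16, slack=4)
Line 2: ['quick', 'desert'] (min_width=12, slack=8)
Line 3: ['mountain', 'go', 'at'] (min_width=14, slack=6)
Line 4: ['pharmacy', 'cat', 'to'] (min_width=15, slack=5)
Line 5: ['version', 'salt', 'box', 'sun'] (min_width=20, slack=0)
Line 6: ['rainbow', 'and', 'sweet'] (min_width=17, slack=3)
Line 7: ['machine', 'lion', 'bean'] (min_width=17, slack=3)
Line 8: ['window', 'letter'] (min_width=13, slack=7)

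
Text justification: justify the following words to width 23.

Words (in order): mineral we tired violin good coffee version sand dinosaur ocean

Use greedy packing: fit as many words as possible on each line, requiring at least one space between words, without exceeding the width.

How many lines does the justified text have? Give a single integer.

Line 1: ['mineral', 'we', 'tired', 'violin'] (min_width=23, slack=0)
Line 2: ['good', 'coffee', 'version'] (min_width=19, slack=4)
Line 3: ['sand', 'dinosaur', 'ocean'] (min_width=19, slack=4)
Total lines: 3

Answer: 3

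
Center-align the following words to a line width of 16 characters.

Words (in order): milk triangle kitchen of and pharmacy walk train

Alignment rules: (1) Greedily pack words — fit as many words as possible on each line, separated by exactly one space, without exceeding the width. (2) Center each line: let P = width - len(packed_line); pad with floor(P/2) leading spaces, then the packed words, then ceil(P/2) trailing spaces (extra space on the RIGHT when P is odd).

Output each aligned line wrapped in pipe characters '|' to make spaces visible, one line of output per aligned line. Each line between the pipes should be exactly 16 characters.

Answer: | milk triangle  |
| kitchen of and |
| pharmacy walk  |
|     train      |

Derivation:
Line 1: ['milk', 'triangle'] (min_width=13, slack=3)
Line 2: ['kitchen', 'of', 'and'] (min_width=14, slack=2)
Line 3: ['pharmacy', 'walk'] (min_width=13, slack=3)
Line 4: ['train'] (min_width=5, slack=11)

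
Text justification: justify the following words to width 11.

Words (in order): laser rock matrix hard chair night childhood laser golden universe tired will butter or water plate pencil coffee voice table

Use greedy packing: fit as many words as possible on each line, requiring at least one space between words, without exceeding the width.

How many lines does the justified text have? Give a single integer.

Line 1: ['laser', 'rock'] (min_width=10, slack=1)
Line 2: ['matrix', 'hard'] (min_width=11, slack=0)
Line 3: ['chair', 'night'] (min_width=11, slack=0)
Line 4: ['childhood'] (min_width=9, slack=2)
Line 5: ['laser'] (min_width=5, slack=6)
Line 6: ['golden'] (min_width=6, slack=5)
Line 7: ['universe'] (min_width=8, slack=3)
Line 8: ['tired', 'will'] (min_width=10, slack=1)
Line 9: ['butter', 'or'] (min_width=9, slack=2)
Line 10: ['water', 'plate'] (min_width=11, slack=0)
Line 11: ['pencil'] (min_width=6, slack=5)
Line 12: ['coffee'] (min_width=6, slack=5)
Line 13: ['voice', 'table'] (min_width=11, slack=0)
Total lines: 13

Answer: 13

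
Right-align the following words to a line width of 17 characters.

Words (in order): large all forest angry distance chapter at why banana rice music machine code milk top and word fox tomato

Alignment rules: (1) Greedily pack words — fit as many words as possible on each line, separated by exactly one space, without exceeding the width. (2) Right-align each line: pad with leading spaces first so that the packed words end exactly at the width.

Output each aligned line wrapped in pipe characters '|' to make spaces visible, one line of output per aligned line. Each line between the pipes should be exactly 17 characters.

Answer: | large all forest|
|   angry distance|
|   chapter at why|
|banana rice music|
|machine code milk|
| top and word fox|
|           tomato|

Derivation:
Line 1: ['large', 'all', 'forest'] (min_width=16, slack=1)
Line 2: ['angry', 'distance'] (min_width=14, slack=3)
Line 3: ['chapter', 'at', 'why'] (min_width=14, slack=3)
Line 4: ['banana', 'rice', 'music'] (min_width=17, slack=0)
Line 5: ['machine', 'code', 'milk'] (min_width=17, slack=0)
Line 6: ['top', 'and', 'word', 'fox'] (min_width=16, slack=1)
Line 7: ['tomato'] (min_width=6, slack=11)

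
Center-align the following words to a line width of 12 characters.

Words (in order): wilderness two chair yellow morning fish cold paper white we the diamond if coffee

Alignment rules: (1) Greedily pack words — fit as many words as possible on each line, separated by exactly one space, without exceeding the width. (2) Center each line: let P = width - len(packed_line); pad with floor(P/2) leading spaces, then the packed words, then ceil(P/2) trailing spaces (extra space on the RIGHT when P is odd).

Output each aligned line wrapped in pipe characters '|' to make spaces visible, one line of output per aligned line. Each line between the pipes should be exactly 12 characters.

Answer: | wilderness |
| two chair  |
|   yellow   |
|morning fish|
| cold paper |
|white we the|
| diamond if |
|   coffee   |

Derivation:
Line 1: ['wilderness'] (min_width=10, slack=2)
Line 2: ['two', 'chair'] (min_width=9, slack=3)
Line 3: ['yellow'] (min_width=6, slack=6)
Line 4: ['morning', 'fish'] (min_width=12, slack=0)
Line 5: ['cold', 'paper'] (min_width=10, slack=2)
Line 6: ['white', 'we', 'the'] (min_width=12, slack=0)
Line 7: ['diamond', 'if'] (min_width=10, slack=2)
Line 8: ['coffee'] (min_width=6, slack=6)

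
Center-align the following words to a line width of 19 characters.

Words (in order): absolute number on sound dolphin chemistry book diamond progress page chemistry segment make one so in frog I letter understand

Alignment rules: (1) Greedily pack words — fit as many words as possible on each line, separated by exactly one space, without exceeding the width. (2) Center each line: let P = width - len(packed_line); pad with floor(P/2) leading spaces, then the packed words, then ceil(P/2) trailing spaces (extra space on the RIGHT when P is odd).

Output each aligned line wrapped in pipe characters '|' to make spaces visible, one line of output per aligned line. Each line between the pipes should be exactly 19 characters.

Answer: |absolute number on |
|   sound dolphin   |
|  chemistry book   |
| diamond progress  |
|  page chemistry   |
|segment make one so|
| in frog I letter  |
|    understand     |

Derivation:
Line 1: ['absolute', 'number', 'on'] (min_width=18, slack=1)
Line 2: ['sound', 'dolphin'] (min_width=13, slack=6)
Line 3: ['chemistry', 'book'] (min_width=14, slack=5)
Line 4: ['diamond', 'progress'] (min_width=16, slack=3)
Line 5: ['page', 'chemistry'] (min_width=14, slack=5)
Line 6: ['segment', 'make', 'one', 'so'] (min_width=19, slack=0)
Line 7: ['in', 'frog', 'I', 'letter'] (min_width=16, slack=3)
Line 8: ['understand'] (min_width=10, slack=9)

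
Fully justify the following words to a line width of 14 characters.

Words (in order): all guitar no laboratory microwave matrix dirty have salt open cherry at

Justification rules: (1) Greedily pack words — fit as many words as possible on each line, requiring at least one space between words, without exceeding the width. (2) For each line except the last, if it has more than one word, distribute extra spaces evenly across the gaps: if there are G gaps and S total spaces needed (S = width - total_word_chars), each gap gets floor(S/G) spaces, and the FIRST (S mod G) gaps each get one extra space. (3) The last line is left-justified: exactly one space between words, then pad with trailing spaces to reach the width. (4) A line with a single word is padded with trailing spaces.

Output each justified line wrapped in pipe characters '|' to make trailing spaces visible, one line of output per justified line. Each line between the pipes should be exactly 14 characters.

Answer: |all  guitar no|
|laboratory    |
|microwave     |
|matrix   dirty|
|have salt open|
|cherry at     |

Derivation:
Line 1: ['all', 'guitar', 'no'] (min_width=13, slack=1)
Line 2: ['laboratory'] (min_width=10, slack=4)
Line 3: ['microwave'] (min_width=9, slack=5)
Line 4: ['matrix', 'dirty'] (min_width=12, slack=2)
Line 5: ['have', 'salt', 'open'] (min_width=14, slack=0)
Line 6: ['cherry', 'at'] (min_width=9, slack=5)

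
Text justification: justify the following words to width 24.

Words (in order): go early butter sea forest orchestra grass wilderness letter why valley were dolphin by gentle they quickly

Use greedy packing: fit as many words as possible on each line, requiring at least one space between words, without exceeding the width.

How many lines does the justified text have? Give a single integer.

Line 1: ['go', 'early', 'butter', 'sea'] (min_width=19, slack=5)
Line 2: ['forest', 'orchestra', 'grass'] (min_width=22, slack=2)
Line 3: ['wilderness', 'letter', 'why'] (min_width=21, slack=3)
Line 4: ['valley', 'were', 'dolphin', 'by'] (min_width=22, slack=2)
Line 5: ['gentle', 'they', 'quickly'] (min_width=19, slack=5)
Total lines: 5

Answer: 5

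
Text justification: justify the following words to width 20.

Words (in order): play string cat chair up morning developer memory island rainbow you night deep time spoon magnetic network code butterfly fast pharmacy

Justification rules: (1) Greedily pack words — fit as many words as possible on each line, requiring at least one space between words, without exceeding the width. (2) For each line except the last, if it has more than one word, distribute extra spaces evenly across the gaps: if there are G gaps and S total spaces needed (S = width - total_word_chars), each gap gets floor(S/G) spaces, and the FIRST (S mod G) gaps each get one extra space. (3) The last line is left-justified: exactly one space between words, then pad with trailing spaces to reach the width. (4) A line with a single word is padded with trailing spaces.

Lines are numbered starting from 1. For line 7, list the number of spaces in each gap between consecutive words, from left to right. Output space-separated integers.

Answer: 9

Derivation:
Line 1: ['play', 'string', 'cat'] (min_width=15, slack=5)
Line 2: ['chair', 'up', 'morning'] (min_width=16, slack=4)
Line 3: ['developer', 'memory'] (min_width=16, slack=4)
Line 4: ['island', 'rainbow', 'you'] (min_width=18, slack=2)
Line 5: ['night', 'deep', 'time'] (min_width=15, slack=5)
Line 6: ['spoon', 'magnetic'] (min_width=14, slack=6)
Line 7: ['network', 'code'] (min_width=12, slack=8)
Line 8: ['butterfly', 'fast'] (min_width=14, slack=6)
Line 9: ['pharmacy'] (min_width=8, slack=12)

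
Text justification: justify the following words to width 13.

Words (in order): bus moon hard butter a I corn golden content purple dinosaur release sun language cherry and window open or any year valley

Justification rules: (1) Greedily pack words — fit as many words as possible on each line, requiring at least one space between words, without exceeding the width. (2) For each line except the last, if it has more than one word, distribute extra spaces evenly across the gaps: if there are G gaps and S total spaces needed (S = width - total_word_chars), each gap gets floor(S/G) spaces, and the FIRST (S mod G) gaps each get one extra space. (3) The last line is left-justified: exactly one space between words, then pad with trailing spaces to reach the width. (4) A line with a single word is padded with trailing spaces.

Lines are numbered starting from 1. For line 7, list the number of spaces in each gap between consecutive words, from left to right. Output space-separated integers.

Answer: 3

Derivation:
Line 1: ['bus', 'moon', 'hard'] (min_width=13, slack=0)
Line 2: ['butter', 'a', 'I'] (min_width=10, slack=3)
Line 3: ['corn', 'golden'] (min_width=11, slack=2)
Line 4: ['content'] (min_width=7, slack=6)
Line 5: ['purple'] (min_width=6, slack=7)
Line 6: ['dinosaur'] (min_width=8, slack=5)
Line 7: ['release', 'sun'] (min_width=11, slack=2)
Line 8: ['language'] (min_width=8, slack=5)
Line 9: ['cherry', 'and'] (min_width=10, slack=3)
Line 10: ['window', 'open'] (min_width=11, slack=2)
Line 11: ['or', 'any', 'year'] (min_width=11, slack=2)
Line 12: ['valley'] (min_width=6, slack=7)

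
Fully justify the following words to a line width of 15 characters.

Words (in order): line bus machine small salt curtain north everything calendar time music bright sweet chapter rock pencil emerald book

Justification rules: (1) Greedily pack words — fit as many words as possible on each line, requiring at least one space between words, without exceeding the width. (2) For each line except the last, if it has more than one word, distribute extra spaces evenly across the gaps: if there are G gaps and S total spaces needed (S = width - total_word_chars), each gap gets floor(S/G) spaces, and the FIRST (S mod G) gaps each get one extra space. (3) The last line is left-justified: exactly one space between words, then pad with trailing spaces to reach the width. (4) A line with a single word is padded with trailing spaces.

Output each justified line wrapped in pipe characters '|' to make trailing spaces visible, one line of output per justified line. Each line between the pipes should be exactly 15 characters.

Answer: |line        bus|
|machine   small|
|salt    curtain|
|north          |
|everything     |
|calendar   time|
|music    bright|
|sweet   chapter|
|rock     pencil|
|emerald book   |

Derivation:
Line 1: ['line', 'bus'] (min_width=8, slack=7)
Line 2: ['machine', 'small'] (min_width=13, slack=2)
Line 3: ['salt', 'curtain'] (min_width=12, slack=3)
Line 4: ['north'] (min_width=5, slack=10)
Line 5: ['everything'] (min_width=10, slack=5)
Line 6: ['calendar', 'time'] (min_width=13, slack=2)
Line 7: ['music', 'bright'] (min_width=12, slack=3)
Line 8: ['sweet', 'chapter'] (min_width=13, slack=2)
Line 9: ['rock', 'pencil'] (min_width=11, slack=4)
Line 10: ['emerald', 'book'] (min_width=12, slack=3)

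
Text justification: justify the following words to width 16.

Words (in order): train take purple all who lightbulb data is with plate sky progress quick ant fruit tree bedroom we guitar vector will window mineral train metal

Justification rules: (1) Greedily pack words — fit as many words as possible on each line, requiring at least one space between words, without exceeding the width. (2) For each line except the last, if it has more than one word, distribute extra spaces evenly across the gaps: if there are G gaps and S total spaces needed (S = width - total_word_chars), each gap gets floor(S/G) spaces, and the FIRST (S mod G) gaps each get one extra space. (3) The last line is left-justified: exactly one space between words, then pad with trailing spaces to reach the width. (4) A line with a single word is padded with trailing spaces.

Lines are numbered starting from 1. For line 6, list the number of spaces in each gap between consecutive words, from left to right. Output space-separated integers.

Line 1: ['train', 'take'] (min_width=10, slack=6)
Line 2: ['purple', 'all', 'who'] (min_width=14, slack=2)
Line 3: ['lightbulb', 'data'] (min_width=14, slack=2)
Line 4: ['is', 'with', 'plate'] (min_width=13, slack=3)
Line 5: ['sky', 'progress'] (min_width=12, slack=4)
Line 6: ['quick', 'ant', 'fruit'] (min_width=15, slack=1)
Line 7: ['tree', 'bedroom', 'we'] (min_width=15, slack=1)
Line 8: ['guitar', 'vector'] (min_width=13, slack=3)
Line 9: ['will', 'window'] (min_width=11, slack=5)
Line 10: ['mineral', 'train'] (min_width=13, slack=3)
Line 11: ['metal'] (min_width=5, slack=11)

Answer: 2 1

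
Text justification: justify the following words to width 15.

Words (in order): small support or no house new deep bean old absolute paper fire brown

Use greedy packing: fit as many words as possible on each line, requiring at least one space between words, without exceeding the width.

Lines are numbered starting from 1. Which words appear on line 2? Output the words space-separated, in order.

Answer: or no house new

Derivation:
Line 1: ['small', 'support'] (min_width=13, slack=2)
Line 2: ['or', 'no', 'house', 'new'] (min_width=15, slack=0)
Line 3: ['deep', 'bean', 'old'] (min_width=13, slack=2)
Line 4: ['absolute', 'paper'] (min_width=14, slack=1)
Line 5: ['fire', 'brown'] (min_width=10, slack=5)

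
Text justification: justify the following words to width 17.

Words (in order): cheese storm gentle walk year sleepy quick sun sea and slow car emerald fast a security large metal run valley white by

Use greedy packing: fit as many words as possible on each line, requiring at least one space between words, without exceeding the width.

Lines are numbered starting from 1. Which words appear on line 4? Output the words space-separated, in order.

Answer: sea and slow car

Derivation:
Line 1: ['cheese', 'storm'] (min_width=12, slack=5)
Line 2: ['gentle', 'walk', 'year'] (min_width=16, slack=1)
Line 3: ['sleepy', 'quick', 'sun'] (min_width=16, slack=1)
Line 4: ['sea', 'and', 'slow', 'car'] (min_width=16, slack=1)
Line 5: ['emerald', 'fast', 'a'] (min_width=14, slack=3)
Line 6: ['security', 'large'] (min_width=14, slack=3)
Line 7: ['metal', 'run', 'valley'] (min_width=16, slack=1)
Line 8: ['white', 'by'] (min_width=8, slack=9)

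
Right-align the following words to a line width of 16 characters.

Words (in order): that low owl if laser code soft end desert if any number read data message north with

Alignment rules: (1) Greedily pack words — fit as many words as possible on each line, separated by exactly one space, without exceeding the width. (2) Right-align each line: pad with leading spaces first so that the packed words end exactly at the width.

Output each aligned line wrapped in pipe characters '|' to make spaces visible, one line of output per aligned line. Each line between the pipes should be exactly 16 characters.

Answer: | that low owl if|
| laser code soft|
|   end desert if|
| any number read|
|    data message|
|      north with|

Derivation:
Line 1: ['that', 'low', 'owl', 'if'] (min_width=15, slack=1)
Line 2: ['laser', 'code', 'soft'] (min_width=15, slack=1)
Line 3: ['end', 'desert', 'if'] (min_width=13, slack=3)
Line 4: ['any', 'number', 'read'] (min_width=15, slack=1)
Line 5: ['data', 'message'] (min_width=12, slack=4)
Line 6: ['north', 'with'] (min_width=10, slack=6)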